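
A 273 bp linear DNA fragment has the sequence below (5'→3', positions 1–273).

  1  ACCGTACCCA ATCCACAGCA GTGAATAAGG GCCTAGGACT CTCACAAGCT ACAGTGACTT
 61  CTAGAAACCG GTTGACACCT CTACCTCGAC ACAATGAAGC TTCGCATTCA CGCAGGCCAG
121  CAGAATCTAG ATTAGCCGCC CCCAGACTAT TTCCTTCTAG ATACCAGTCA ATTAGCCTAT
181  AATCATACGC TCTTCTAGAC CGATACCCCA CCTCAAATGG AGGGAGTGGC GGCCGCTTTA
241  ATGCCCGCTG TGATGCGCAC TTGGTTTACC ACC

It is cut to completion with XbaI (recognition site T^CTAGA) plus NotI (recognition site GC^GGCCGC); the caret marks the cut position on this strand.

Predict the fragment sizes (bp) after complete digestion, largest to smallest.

XbaI sites (TCTAGA) start at positions 60, 126, 156, 194.
XbaI cuts after the first base of each site, so after positions 60, 126, 156, 194.
The NotI site (GCGGCCGC) starts at position 229.
NotI cuts after base 2 of each site, so after position 230.
Combined cut positions: 60, 126, 156, 194, 230.
Linear molecule, 5 cuts → 6 fragments:
  1–60 → 60 bp
  61–126 → 66 bp
  127–156 → 30 bp
  157–194 → 38 bp
  195–230 → 36 bp
  231–273 → 43 bp
Sorted largest to smallest: 66, 60, 43, 38, 36, 30 bp.

66, 60, 43, 38, 36, 30 bp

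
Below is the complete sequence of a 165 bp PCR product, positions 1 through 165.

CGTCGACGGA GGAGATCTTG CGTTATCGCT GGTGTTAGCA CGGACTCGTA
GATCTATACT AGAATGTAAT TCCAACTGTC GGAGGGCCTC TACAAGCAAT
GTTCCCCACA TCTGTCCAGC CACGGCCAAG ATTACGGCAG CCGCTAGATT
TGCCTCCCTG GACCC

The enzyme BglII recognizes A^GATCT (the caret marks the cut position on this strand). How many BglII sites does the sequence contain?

2

AGATCT occurs starting at positions 13, 50.
BglII cuts at 2 sites.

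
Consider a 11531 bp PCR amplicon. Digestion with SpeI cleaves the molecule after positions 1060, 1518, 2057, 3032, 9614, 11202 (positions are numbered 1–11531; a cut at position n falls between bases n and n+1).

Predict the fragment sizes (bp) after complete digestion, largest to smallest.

Linear molecule, 6 cuts → 7 fragments:
  1060 − 0 = 1060 bp
  1518 − 1060 = 458 bp
  2057 − 1518 = 539 bp
  3032 − 2057 = 975 bp
  9614 − 3032 = 6582 bp
  11202 − 9614 = 1588 bp
  11531 − 11202 = 329 bp
Sorted largest to smallest: 6582, 1588, 1060, 975, 539, 458, 329 bp.

6582, 1588, 1060, 975, 539, 458, 329 bp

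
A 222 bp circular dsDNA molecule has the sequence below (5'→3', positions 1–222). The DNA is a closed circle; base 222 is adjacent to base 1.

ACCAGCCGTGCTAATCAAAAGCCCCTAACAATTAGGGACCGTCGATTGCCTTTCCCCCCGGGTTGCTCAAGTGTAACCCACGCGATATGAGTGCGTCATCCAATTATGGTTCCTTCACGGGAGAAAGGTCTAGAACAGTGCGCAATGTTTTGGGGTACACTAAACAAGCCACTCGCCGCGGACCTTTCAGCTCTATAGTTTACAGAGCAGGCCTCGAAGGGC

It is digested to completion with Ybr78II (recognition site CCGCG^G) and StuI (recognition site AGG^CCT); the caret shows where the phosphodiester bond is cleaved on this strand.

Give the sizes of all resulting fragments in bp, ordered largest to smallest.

191, 31 bp

The Ybr78II site (CCGCGG) starts at position 176.
Ybr78II cuts after base 5 of each site (before the last base), so after position 180.
The StuI site (AGGCCT) starts at position 209.
StuI cuts after base 3 of each site, so after position 211.
Combined cut positions: 180, 211.
Circular molecule, 2 cuts → 2 fragments:
  181–211 → 31 bp
  212–222 then 1–180 → 11 + 180 = 191 bp
Sorted largest to smallest: 191, 31 bp.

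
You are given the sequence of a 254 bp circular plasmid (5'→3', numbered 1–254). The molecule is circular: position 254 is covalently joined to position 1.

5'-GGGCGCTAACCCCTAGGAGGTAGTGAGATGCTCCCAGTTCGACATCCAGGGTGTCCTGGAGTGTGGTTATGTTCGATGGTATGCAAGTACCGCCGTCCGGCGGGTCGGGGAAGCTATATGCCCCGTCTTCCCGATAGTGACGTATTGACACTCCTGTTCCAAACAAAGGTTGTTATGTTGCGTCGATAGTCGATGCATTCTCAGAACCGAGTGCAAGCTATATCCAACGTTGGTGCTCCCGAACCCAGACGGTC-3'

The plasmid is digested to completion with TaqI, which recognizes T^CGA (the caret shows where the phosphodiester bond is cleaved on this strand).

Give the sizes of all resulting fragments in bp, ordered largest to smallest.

110, 103, 34, 7 bp

TaqI sites (TCGA) start at positions 39, 73, 183, 190.
TaqI cuts after the first base of each site, so after positions 39, 73, 183, 190.
Circular molecule, 4 cuts → 4 fragments:
  40–73 → 34 bp
  74–183 → 110 bp
  184–190 → 7 bp
  191–254 then 1–39 → 64 + 39 = 103 bp
Sorted largest to smallest: 110, 103, 34, 7 bp.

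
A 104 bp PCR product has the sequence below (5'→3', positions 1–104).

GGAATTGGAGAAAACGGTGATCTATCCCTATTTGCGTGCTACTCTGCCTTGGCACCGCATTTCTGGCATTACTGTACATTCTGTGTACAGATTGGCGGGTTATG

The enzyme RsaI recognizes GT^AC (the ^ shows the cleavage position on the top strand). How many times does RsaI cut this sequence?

2

GTAC occurs starting at positions 74, 85.
RsaI cuts at 2 sites.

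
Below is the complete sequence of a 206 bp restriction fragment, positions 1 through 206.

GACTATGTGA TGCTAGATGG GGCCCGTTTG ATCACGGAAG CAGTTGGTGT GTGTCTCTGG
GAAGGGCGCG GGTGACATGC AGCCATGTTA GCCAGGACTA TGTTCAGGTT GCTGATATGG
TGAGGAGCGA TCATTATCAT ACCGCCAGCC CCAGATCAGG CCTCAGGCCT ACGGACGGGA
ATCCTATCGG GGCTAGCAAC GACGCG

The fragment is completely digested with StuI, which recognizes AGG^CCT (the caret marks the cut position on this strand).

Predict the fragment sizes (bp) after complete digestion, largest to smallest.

160, 39, 7 bp

StuI sites (AGGCCT) start at positions 158, 165.
StuI cuts after base 3 of each site, so after positions 160, 167.
Linear molecule, 2 cuts → 3 fragments:
  1–160 → 160 bp
  161–167 → 7 bp
  168–206 → 39 bp
Sorted largest to smallest: 160, 39, 7 bp.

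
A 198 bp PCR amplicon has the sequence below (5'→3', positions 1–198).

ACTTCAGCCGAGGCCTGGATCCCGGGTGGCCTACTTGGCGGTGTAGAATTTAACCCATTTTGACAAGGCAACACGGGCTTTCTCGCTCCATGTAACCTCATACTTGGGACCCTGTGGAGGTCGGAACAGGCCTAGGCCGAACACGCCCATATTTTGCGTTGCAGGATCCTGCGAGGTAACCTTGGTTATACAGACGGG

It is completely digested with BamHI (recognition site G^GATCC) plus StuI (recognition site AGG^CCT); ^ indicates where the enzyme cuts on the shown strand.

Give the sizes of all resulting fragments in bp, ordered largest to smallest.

113, 34, 34, 13, 4 bp

BamHI sites (GGATCC) start at positions 17, 164.
BamHI cuts after the first base of each site, so after positions 17, 164.
StuI sites (AGGCCT) start at positions 11, 128.
StuI cuts after base 3 of each site, so after positions 13, 130.
Combined cut positions: 13, 17, 130, 164.
Linear molecule, 4 cuts → 5 fragments:
  1–13 → 13 bp
  14–17 → 4 bp
  18–130 → 113 bp
  131–164 → 34 bp
  165–198 → 34 bp
Sorted largest to smallest: 113, 34, 34, 13, 4 bp.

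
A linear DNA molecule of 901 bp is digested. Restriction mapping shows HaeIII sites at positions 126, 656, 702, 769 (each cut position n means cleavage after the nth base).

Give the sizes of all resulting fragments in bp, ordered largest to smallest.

Linear molecule, 4 cuts → 5 fragments:
  126 − 0 = 126 bp
  656 − 126 = 530 bp
  702 − 656 = 46 bp
  769 − 702 = 67 bp
  901 − 769 = 132 bp
Sorted largest to smallest: 530, 132, 126, 67, 46 bp.

530, 132, 126, 67, 46 bp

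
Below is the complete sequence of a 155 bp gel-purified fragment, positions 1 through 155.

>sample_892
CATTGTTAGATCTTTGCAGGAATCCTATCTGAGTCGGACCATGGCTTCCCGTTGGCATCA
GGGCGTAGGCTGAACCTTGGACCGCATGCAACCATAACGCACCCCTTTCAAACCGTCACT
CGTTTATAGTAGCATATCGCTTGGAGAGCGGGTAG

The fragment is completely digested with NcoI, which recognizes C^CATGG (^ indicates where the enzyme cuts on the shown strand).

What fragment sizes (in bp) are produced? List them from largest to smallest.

The NcoI site (CCATGG) starts at position 39.
NcoI cuts after the first base of each site, so after position 39.
Linear molecule, 1 cut → 2 fragments:
  1–39 → 39 bp
  40–155 → 116 bp
Sorted largest to smallest: 116, 39 bp.

116, 39 bp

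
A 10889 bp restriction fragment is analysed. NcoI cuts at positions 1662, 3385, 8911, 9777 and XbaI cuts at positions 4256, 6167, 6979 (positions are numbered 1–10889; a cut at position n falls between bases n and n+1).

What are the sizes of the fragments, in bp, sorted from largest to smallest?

Combined cut positions (sorted): 1662, 3385, 4256, 6167, 6979, 8911, 9777.
Linear molecule, 7 cuts → 8 fragments:
  1662 − 0 = 1662 bp
  3385 − 1662 = 1723 bp
  4256 − 3385 = 871 bp
  6167 − 4256 = 1911 bp
  6979 − 6167 = 812 bp
  8911 − 6979 = 1932 bp
  9777 − 8911 = 866 bp
  10889 − 9777 = 1112 bp
Sorted largest to smallest: 1932, 1911, 1723, 1662, 1112, 871, 866, 812 bp.

1932, 1911, 1723, 1662, 1112, 871, 866, 812 bp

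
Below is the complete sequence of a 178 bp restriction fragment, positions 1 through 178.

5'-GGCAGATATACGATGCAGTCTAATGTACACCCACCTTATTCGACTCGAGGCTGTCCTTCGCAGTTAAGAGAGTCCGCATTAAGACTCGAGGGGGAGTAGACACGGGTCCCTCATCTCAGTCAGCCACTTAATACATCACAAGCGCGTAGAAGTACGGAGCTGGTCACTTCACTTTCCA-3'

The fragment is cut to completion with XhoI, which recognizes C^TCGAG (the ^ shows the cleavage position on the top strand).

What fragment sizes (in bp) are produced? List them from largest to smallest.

XhoI sites (CTCGAG) start at positions 44, 85.
XhoI cuts after the first base of each site, so after positions 44, 85.
Linear molecule, 2 cuts → 3 fragments:
  1–44 → 44 bp
  45–85 → 41 bp
  86–178 → 93 bp
Sorted largest to smallest: 93, 44, 41 bp.

93, 44, 41 bp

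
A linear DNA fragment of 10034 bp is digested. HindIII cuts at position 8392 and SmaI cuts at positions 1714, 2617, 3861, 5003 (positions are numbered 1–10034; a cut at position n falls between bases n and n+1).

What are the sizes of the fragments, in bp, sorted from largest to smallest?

Combined cut positions (sorted): 1714, 2617, 3861, 5003, 8392.
Linear molecule, 5 cuts → 6 fragments:
  1714 − 0 = 1714 bp
  2617 − 1714 = 903 bp
  3861 − 2617 = 1244 bp
  5003 − 3861 = 1142 bp
  8392 − 5003 = 3389 bp
  10034 − 8392 = 1642 bp
Sorted largest to smallest: 3389, 1714, 1642, 1244, 1142, 903 bp.

3389, 1714, 1642, 1244, 1142, 903 bp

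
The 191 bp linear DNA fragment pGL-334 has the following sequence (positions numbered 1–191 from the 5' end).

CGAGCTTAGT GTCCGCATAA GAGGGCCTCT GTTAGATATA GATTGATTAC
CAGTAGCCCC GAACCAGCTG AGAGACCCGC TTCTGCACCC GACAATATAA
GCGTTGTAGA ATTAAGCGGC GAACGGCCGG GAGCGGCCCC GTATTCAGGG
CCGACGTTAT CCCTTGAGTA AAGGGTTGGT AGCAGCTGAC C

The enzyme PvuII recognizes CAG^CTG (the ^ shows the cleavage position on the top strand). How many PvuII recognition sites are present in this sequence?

2

CAGCTG occurs starting at positions 65, 183.
PvuII cuts at 2 sites.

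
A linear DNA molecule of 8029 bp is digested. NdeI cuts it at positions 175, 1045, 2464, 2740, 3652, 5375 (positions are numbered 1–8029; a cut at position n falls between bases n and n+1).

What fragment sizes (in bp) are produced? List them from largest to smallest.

2654, 1723, 1419, 912, 870, 276, 175 bp

Linear molecule, 6 cuts → 7 fragments:
  175 − 0 = 175 bp
  1045 − 175 = 870 bp
  2464 − 1045 = 1419 bp
  2740 − 2464 = 276 bp
  3652 − 2740 = 912 bp
  5375 − 3652 = 1723 bp
  8029 − 5375 = 2654 bp
Sorted largest to smallest: 2654, 1723, 1419, 912, 870, 276, 175 bp.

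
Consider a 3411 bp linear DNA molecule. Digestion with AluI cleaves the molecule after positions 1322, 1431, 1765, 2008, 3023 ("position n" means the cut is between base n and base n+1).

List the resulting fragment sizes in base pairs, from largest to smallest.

Linear molecule, 5 cuts → 6 fragments:
  1322 − 0 = 1322 bp
  1431 − 1322 = 109 bp
  1765 − 1431 = 334 bp
  2008 − 1765 = 243 bp
  3023 − 2008 = 1015 bp
  3411 − 3023 = 388 bp
Sorted largest to smallest: 1322, 1015, 388, 334, 243, 109 bp.

1322, 1015, 388, 334, 243, 109 bp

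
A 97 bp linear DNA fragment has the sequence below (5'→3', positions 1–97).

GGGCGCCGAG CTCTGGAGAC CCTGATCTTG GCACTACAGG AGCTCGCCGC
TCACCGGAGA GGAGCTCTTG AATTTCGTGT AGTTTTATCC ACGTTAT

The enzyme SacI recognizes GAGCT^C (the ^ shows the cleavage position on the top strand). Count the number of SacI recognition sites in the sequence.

3

GAGCTC occurs starting at positions 8, 40, 62.
SacI cuts at 3 sites.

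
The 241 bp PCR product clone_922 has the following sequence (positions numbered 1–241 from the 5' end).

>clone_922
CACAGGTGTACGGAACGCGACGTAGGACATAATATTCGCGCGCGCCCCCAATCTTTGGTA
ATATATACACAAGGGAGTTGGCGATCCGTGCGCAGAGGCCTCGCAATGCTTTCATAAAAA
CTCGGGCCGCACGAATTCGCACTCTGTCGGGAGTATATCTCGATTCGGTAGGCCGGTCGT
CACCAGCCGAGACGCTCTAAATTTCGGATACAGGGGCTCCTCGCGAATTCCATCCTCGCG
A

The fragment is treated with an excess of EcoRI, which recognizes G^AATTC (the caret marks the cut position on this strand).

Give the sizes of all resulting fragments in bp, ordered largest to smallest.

EcoRI sites (GAATTC) start at positions 133, 225.
EcoRI cuts after the first base of each site, so after positions 133, 225.
Linear molecule, 2 cuts → 3 fragments:
  1–133 → 133 bp
  134–225 → 92 bp
  226–241 → 16 bp
Sorted largest to smallest: 133, 92, 16 bp.

133, 92, 16 bp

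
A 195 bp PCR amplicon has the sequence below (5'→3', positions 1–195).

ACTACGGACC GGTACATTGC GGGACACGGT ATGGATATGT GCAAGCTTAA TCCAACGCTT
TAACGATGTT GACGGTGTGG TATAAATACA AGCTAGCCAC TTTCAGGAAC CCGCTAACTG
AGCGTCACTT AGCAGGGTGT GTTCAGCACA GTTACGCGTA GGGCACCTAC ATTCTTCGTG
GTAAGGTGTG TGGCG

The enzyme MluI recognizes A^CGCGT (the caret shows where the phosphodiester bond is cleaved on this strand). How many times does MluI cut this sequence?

ACGCGT occurs starting at position 154.
MluI cuts at 1 site.

1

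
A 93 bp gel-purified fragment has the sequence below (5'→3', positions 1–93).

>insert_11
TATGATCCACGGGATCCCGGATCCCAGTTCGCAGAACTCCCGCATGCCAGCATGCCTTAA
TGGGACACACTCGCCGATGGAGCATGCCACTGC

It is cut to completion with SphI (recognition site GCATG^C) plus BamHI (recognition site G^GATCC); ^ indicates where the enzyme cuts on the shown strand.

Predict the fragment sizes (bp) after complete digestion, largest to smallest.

SphI sites (GCATGC) start at positions 42, 50, 82.
SphI cuts after base 5 of each site (before the last base), so after positions 46, 54, 86.
BamHI sites (GGATCC) start at positions 12, 19.
BamHI cuts after the first base of each site, so after positions 12, 19.
Combined cut positions: 12, 19, 46, 54, 86.
Linear molecule, 5 cuts → 6 fragments:
  1–12 → 12 bp
  13–19 → 7 bp
  20–46 → 27 bp
  47–54 → 8 bp
  55–86 → 32 bp
  87–93 → 7 bp
Sorted largest to smallest: 32, 27, 12, 8, 7, 7 bp.

32, 27, 12, 8, 7, 7 bp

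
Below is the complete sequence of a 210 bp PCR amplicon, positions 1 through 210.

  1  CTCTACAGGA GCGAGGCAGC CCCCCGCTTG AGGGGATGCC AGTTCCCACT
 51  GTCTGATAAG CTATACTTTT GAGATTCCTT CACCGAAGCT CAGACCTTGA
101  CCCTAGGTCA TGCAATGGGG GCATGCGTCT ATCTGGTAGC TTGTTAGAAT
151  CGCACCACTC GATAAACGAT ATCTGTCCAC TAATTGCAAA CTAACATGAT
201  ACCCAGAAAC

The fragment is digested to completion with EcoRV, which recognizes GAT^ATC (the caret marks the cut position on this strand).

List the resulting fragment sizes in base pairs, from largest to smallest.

170, 40 bp

The EcoRV site (GATATC) starts at position 168.
EcoRV cuts after base 3 of each site, so after position 170.
Linear molecule, 1 cut → 2 fragments:
  1–170 → 170 bp
  171–210 → 40 bp
Sorted largest to smallest: 170, 40 bp.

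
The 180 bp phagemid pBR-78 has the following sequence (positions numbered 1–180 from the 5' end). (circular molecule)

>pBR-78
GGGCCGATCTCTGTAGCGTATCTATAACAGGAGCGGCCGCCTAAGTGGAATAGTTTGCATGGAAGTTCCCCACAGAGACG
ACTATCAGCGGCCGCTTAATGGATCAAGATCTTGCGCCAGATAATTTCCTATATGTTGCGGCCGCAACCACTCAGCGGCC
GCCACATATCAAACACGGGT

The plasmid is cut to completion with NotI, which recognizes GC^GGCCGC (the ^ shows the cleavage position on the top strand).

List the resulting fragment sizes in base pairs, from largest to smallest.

58, 55, 50, 17 bp

NotI sites (GCGGCCGC) start at positions 33, 88, 138, 155.
NotI cuts after base 2 of each site, so after positions 34, 89, 139, 156.
Circular molecule, 4 cuts → 4 fragments:
  35–89 → 55 bp
  90–139 → 50 bp
  140–156 → 17 bp
  157–180 then 1–34 → 24 + 34 = 58 bp
Sorted largest to smallest: 58, 55, 50, 17 bp.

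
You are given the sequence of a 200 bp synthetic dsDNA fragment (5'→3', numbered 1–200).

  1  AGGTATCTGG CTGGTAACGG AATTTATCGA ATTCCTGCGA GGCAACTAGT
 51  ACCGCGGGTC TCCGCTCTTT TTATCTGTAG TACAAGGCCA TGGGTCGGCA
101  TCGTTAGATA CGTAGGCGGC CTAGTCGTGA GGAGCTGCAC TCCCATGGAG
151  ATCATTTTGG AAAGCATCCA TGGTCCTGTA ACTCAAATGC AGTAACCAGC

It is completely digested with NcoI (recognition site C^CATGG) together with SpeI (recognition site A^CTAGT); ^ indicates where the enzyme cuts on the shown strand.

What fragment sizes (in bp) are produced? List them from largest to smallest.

55, 45, 43, 32, 25 bp

NcoI sites (CCATGG) start at positions 88, 143, 168.
NcoI cuts after the first base of each site, so after positions 88, 143, 168.
The SpeI site (ACTAGT) starts at position 45.
SpeI cuts after the first base of each site, so after position 45.
Combined cut positions: 45, 88, 143, 168.
Linear molecule, 4 cuts → 5 fragments:
  1–45 → 45 bp
  46–88 → 43 bp
  89–143 → 55 bp
  144–168 → 25 bp
  169–200 → 32 bp
Sorted largest to smallest: 55, 45, 43, 32, 25 bp.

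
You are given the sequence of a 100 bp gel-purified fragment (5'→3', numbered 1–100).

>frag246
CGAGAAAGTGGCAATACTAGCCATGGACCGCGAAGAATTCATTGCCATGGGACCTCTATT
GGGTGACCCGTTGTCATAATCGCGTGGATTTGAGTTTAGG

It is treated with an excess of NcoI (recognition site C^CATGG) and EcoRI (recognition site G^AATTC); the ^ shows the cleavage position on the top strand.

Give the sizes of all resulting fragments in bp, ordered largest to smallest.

55, 21, 14, 10 bp

NcoI sites (CCATGG) start at positions 21, 45.
NcoI cuts after the first base of each site, so after positions 21, 45.
The EcoRI site (GAATTC) starts at position 35.
EcoRI cuts after the first base of each site, so after position 35.
Combined cut positions: 21, 35, 45.
Linear molecule, 3 cuts → 4 fragments:
  1–21 → 21 bp
  22–35 → 14 bp
  36–45 → 10 bp
  46–100 → 55 bp
Sorted largest to smallest: 55, 21, 14, 10 bp.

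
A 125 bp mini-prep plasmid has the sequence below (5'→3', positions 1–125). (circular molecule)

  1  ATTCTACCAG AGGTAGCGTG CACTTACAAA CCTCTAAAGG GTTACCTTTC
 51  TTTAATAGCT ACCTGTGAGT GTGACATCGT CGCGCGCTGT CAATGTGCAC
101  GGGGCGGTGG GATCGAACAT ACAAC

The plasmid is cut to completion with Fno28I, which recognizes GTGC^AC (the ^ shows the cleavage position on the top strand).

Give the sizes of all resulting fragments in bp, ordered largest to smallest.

Fno28I sites (GTGCAC) start at positions 18, 95.
Fno28I cuts after base 4 of each site, so after positions 21, 98.
Circular molecule, 2 cuts → 2 fragments:
  22–98 → 77 bp
  99–125 then 1–21 → 27 + 21 = 48 bp
Sorted largest to smallest: 77, 48 bp.

77, 48 bp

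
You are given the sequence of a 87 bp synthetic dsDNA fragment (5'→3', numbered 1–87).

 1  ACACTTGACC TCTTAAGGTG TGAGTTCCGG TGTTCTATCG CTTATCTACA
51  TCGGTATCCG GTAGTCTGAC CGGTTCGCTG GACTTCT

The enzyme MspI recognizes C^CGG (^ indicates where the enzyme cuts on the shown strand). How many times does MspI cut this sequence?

CCGG occurs starting at positions 27, 58, 70.
MspI cuts at 3 sites.

3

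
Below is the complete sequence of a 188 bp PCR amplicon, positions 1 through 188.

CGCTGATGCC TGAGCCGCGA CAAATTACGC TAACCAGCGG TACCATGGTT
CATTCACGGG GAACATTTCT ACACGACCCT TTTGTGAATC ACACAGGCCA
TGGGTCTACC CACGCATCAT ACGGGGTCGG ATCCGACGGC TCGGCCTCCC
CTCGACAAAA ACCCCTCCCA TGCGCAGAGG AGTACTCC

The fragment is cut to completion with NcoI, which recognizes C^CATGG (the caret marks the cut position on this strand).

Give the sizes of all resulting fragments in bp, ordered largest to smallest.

90, 55, 43 bp

NcoI sites (CCATGG) start at positions 43, 98.
NcoI cuts after the first base of each site, so after positions 43, 98.
Linear molecule, 2 cuts → 3 fragments:
  1–43 → 43 bp
  44–98 → 55 bp
  99–188 → 90 bp
Sorted largest to smallest: 90, 55, 43 bp.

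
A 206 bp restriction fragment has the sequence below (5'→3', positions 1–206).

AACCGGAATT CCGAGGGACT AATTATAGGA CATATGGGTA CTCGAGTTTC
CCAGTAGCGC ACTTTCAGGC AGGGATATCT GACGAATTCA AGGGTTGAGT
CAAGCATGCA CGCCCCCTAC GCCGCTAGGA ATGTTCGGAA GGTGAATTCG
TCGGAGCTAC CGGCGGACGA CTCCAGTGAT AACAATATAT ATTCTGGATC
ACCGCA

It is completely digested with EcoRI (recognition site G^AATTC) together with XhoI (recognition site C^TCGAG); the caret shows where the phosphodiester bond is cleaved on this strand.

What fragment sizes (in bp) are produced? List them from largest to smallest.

62, 60, 43, 35, 6 bp

EcoRI sites (GAATTC) start at positions 6, 84, 144.
EcoRI cuts after the first base of each site, so after positions 6, 84, 144.
The XhoI site (CTCGAG) starts at position 41.
XhoI cuts after the first base of each site, so after position 41.
Combined cut positions: 6, 41, 84, 144.
Linear molecule, 4 cuts → 5 fragments:
  1–6 → 6 bp
  7–41 → 35 bp
  42–84 → 43 bp
  85–144 → 60 bp
  145–206 → 62 bp
Sorted largest to smallest: 62, 60, 43, 35, 6 bp.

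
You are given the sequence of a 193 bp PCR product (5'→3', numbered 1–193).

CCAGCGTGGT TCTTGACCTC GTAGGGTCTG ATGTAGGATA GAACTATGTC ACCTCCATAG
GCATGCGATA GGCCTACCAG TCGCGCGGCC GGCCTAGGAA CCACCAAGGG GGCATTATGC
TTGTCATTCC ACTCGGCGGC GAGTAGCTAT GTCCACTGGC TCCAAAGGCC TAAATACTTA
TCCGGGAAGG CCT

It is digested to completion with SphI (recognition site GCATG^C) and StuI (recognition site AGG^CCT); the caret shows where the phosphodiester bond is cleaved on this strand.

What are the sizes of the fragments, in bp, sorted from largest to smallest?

The SphI site (GCATGC) starts at position 61.
SphI cuts after base 5 of each site (before the last base), so after position 65.
StuI sites (AGGCCT) start at positions 70, 166, 188.
StuI cuts after base 3 of each site, so after positions 72, 168, 190.
Combined cut positions: 65, 72, 168, 190.
Linear molecule, 4 cuts → 5 fragments:
  1–65 → 65 bp
  66–72 → 7 bp
  73–168 → 96 bp
  169–190 → 22 bp
  191–193 → 3 bp
Sorted largest to smallest: 96, 65, 22, 7, 3 bp.

96, 65, 22, 7, 3 bp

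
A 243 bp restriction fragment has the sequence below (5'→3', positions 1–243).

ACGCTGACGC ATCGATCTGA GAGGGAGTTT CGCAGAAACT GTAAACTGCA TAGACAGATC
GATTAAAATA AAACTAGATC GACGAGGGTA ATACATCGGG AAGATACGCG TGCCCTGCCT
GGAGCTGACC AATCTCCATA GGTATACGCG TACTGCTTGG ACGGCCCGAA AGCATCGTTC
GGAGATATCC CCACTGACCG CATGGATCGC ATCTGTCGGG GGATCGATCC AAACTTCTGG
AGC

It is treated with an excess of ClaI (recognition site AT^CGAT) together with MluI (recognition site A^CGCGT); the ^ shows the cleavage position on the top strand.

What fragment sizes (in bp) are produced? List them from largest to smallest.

78, 47, 47, 40, 19, 12 bp

ClaI sites (ATCGAT) start at positions 11, 58, 223.
ClaI cuts after base 2 of each site, so after positions 12, 59, 224.
MluI sites (ACGCGT) start at positions 106, 146.
MluI cuts after the first base of each site, so after positions 106, 146.
Combined cut positions: 12, 59, 106, 146, 224.
Linear molecule, 5 cuts → 6 fragments:
  1–12 → 12 bp
  13–59 → 47 bp
  60–106 → 47 bp
  107–146 → 40 bp
  147–224 → 78 bp
  225–243 → 19 bp
Sorted largest to smallest: 78, 47, 47, 40, 19, 12 bp.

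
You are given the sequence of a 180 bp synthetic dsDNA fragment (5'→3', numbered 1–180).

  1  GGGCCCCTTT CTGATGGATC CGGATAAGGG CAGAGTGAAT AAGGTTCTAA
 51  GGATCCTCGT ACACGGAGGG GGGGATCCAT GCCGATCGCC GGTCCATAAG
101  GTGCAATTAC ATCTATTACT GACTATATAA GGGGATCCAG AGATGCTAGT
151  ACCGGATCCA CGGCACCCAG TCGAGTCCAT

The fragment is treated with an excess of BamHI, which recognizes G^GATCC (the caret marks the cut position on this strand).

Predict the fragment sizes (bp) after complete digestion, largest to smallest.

BamHI sites (GGATCC) start at positions 16, 51, 73, 133, 154.
BamHI cuts after the first base of each site, so after positions 16, 51, 73, 133, 154.
Linear molecule, 5 cuts → 6 fragments:
  1–16 → 16 bp
  17–51 → 35 bp
  52–73 → 22 bp
  74–133 → 60 bp
  134–154 → 21 bp
  155–180 → 26 bp
Sorted largest to smallest: 60, 35, 26, 22, 21, 16 bp.

60, 35, 26, 22, 21, 16 bp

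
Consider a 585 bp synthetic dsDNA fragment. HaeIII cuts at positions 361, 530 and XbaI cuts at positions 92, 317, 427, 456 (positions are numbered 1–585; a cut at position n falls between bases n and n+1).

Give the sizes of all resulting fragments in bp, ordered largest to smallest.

Combined cut positions (sorted): 92, 317, 361, 427, 456, 530.
Linear molecule, 6 cuts → 7 fragments:
  92 − 0 = 92 bp
  317 − 92 = 225 bp
  361 − 317 = 44 bp
  427 − 361 = 66 bp
  456 − 427 = 29 bp
  530 − 456 = 74 bp
  585 − 530 = 55 bp
Sorted largest to smallest: 225, 92, 74, 66, 55, 44, 29 bp.

225, 92, 74, 66, 55, 44, 29 bp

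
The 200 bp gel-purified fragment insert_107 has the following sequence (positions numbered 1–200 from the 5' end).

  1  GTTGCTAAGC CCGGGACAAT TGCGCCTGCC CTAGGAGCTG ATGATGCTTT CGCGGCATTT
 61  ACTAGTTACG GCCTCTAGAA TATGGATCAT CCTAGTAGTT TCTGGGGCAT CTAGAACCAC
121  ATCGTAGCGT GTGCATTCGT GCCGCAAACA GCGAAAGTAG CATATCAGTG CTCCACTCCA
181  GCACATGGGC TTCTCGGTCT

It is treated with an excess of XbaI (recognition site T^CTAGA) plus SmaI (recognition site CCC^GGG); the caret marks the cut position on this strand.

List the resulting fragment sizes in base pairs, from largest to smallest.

XbaI sites (TCTAGA) start at positions 74, 110.
XbaI cuts after the first base of each site, so after positions 74, 110.
The SmaI site (CCCGGG) starts at position 10.
SmaI cuts after base 3 of each site, so after position 12.
Combined cut positions: 12, 74, 110.
Linear molecule, 3 cuts → 4 fragments:
  1–12 → 12 bp
  13–74 → 62 bp
  75–110 → 36 bp
  111–200 → 90 bp
Sorted largest to smallest: 90, 62, 36, 12 bp.

90, 62, 36, 12 bp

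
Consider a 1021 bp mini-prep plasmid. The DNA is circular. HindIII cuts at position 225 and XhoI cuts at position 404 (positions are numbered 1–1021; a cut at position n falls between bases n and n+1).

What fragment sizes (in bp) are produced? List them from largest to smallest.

842, 179 bp

Combined cut positions (sorted): 225, 404.
Circular molecule, 2 cuts → 2 fragments:
  404 − 225 = 179 bp
  wrap: 1021 − 404 + 225 = 842 bp
Sorted largest to smallest: 842, 179 bp.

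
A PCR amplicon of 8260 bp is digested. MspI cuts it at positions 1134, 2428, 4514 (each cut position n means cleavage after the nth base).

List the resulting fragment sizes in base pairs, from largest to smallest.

Linear molecule, 3 cuts → 4 fragments:
  1134 − 0 = 1134 bp
  2428 − 1134 = 1294 bp
  4514 − 2428 = 2086 bp
  8260 − 4514 = 3746 bp
Sorted largest to smallest: 3746, 2086, 1294, 1134 bp.

3746, 2086, 1294, 1134 bp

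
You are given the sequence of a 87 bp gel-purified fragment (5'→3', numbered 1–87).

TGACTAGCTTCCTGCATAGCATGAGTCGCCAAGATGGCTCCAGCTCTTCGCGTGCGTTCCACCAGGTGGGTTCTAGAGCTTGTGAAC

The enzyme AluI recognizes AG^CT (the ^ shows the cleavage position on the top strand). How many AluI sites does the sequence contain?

AGCT occurs starting at positions 6, 42, 77.
AluI cuts at 3 sites.

3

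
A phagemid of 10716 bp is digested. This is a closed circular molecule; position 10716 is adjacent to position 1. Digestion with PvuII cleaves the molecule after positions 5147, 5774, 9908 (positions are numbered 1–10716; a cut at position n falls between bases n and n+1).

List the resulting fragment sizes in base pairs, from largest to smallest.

5955, 4134, 627 bp

Circular molecule, 3 cuts → 3 fragments:
  5774 − 5147 = 627 bp
  9908 − 5774 = 4134 bp
  wrap: 10716 − 9908 + 5147 = 5955 bp
Sorted largest to smallest: 5955, 4134, 627 bp.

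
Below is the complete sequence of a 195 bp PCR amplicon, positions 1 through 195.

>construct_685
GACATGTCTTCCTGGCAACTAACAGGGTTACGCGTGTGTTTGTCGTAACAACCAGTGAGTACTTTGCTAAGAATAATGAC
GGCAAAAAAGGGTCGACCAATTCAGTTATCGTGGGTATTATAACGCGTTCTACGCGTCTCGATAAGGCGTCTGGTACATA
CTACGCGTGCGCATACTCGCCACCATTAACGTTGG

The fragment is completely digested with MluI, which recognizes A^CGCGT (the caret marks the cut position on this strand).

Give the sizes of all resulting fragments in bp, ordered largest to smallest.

MluI sites (ACGCGT) start at positions 30, 123, 132, 163.
MluI cuts after the first base of each site, so after positions 30, 123, 132, 163.
Linear molecule, 4 cuts → 5 fragments:
  1–30 → 30 bp
  31–123 → 93 bp
  124–132 → 9 bp
  133–163 → 31 bp
  164–195 → 32 bp
Sorted largest to smallest: 93, 32, 31, 30, 9 bp.

93, 32, 31, 30, 9 bp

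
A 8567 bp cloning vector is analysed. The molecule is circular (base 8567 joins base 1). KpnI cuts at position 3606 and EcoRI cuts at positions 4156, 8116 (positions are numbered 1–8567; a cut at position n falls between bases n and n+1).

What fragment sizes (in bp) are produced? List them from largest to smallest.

4057, 3960, 550 bp

Combined cut positions (sorted): 3606, 4156, 8116.
Circular molecule, 3 cuts → 3 fragments:
  4156 − 3606 = 550 bp
  8116 − 4156 = 3960 bp
  wrap: 8567 − 8116 + 3606 = 4057 bp
Sorted largest to smallest: 4057, 3960, 550 bp.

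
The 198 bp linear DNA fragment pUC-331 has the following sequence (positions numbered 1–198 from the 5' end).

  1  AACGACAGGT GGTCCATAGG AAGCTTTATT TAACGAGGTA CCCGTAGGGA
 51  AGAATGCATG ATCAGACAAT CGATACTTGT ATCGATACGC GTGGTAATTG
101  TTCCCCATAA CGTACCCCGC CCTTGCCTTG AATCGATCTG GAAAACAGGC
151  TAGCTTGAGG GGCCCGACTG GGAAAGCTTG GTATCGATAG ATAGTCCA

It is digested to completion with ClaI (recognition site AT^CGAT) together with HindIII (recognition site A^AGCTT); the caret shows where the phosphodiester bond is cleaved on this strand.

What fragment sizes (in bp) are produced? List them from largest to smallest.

ClaI sites (ATCGAT) start at positions 69, 81, 132, 183.
ClaI cuts after base 2 of each site, so after positions 70, 82, 133, 184.
HindIII sites (AAGCTT) start at positions 21, 174.
HindIII cuts after the first base of each site, so after positions 21, 174.
Combined cut positions: 21, 70, 82, 133, 174, 184.
Linear molecule, 6 cuts → 7 fragments:
  1–21 → 21 bp
  22–70 → 49 bp
  71–82 → 12 bp
  83–133 → 51 bp
  134–174 → 41 bp
  175–184 → 10 bp
  185–198 → 14 bp
Sorted largest to smallest: 51, 49, 41, 21, 14, 12, 10 bp.

51, 49, 41, 21, 14, 12, 10 bp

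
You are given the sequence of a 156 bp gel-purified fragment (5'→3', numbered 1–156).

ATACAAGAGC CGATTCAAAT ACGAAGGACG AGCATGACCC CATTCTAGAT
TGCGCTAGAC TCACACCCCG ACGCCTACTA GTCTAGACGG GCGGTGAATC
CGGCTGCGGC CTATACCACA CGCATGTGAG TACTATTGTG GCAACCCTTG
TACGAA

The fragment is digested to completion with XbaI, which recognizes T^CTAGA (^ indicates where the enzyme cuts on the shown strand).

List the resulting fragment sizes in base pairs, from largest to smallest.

74, 44, 38 bp

XbaI sites (TCTAGA) start at positions 44, 82.
XbaI cuts after the first base of each site, so after positions 44, 82.
Linear molecule, 2 cuts → 3 fragments:
  1–44 → 44 bp
  45–82 → 38 bp
  83–156 → 74 bp
Sorted largest to smallest: 74, 44, 38 bp.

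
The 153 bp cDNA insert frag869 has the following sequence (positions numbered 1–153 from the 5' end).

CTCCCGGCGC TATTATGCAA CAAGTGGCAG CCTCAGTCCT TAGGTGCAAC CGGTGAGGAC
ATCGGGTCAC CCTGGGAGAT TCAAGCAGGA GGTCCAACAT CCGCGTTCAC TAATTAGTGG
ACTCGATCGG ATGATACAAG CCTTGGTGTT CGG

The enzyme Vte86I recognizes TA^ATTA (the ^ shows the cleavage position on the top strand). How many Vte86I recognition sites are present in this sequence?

1

TAATTA occurs starting at position 111.
Vte86I cuts at 1 site.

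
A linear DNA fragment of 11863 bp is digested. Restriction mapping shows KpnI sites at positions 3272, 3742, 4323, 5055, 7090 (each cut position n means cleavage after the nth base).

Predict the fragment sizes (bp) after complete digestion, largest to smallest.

Linear molecule, 5 cuts → 6 fragments:
  3272 − 0 = 3272 bp
  3742 − 3272 = 470 bp
  4323 − 3742 = 581 bp
  5055 − 4323 = 732 bp
  7090 − 5055 = 2035 bp
  11863 − 7090 = 4773 bp
Sorted largest to smallest: 4773, 3272, 2035, 732, 581, 470 bp.

4773, 3272, 2035, 732, 581, 470 bp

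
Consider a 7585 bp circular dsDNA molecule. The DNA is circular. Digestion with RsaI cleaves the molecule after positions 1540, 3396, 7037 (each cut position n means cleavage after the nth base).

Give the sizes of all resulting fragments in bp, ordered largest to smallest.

Circular molecule, 3 cuts → 3 fragments:
  3396 − 1540 = 1856 bp
  7037 − 3396 = 3641 bp
  wrap: 7585 − 7037 + 1540 = 2088 bp
Sorted largest to smallest: 3641, 2088, 1856 bp.

3641, 2088, 1856 bp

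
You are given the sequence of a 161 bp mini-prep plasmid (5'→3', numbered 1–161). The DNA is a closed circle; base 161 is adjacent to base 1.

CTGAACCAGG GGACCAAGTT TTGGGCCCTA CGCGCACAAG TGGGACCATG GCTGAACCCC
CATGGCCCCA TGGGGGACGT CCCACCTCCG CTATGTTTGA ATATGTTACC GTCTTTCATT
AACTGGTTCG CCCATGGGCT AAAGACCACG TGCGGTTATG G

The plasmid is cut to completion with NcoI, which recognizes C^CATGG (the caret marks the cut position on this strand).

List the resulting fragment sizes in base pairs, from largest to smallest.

75, 64, 14, 8 bp

NcoI sites (CCATGG) start at positions 46, 60, 68, 132.
NcoI cuts after the first base of each site, so after positions 46, 60, 68, 132.
Circular molecule, 4 cuts → 4 fragments:
  47–60 → 14 bp
  61–68 → 8 bp
  69–132 → 64 bp
  133–161 then 1–46 → 29 + 46 = 75 bp
Sorted largest to smallest: 75, 64, 14, 8 bp.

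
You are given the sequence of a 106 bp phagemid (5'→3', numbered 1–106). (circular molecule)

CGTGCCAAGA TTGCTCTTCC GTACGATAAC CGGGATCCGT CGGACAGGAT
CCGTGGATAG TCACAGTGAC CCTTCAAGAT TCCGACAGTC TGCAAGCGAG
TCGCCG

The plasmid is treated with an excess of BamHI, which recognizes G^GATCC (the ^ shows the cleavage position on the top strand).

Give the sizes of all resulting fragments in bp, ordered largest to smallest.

92, 14 bp

BamHI sites (GGATCC) start at positions 33, 47.
BamHI cuts after the first base of each site, so after positions 33, 47.
Circular molecule, 2 cuts → 2 fragments:
  34–47 → 14 bp
  48–106 then 1–33 → 59 + 33 = 92 bp
Sorted largest to smallest: 92, 14 bp.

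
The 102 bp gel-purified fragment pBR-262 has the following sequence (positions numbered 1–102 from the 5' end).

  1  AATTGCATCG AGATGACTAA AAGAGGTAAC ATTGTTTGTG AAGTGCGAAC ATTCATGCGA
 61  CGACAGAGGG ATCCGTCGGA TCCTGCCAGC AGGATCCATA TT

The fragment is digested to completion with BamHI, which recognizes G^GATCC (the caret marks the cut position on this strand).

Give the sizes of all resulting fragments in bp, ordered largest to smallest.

69, 14, 10, 9 bp

BamHI sites (GGATCC) start at positions 69, 78, 92.
BamHI cuts after the first base of each site, so after positions 69, 78, 92.
Linear molecule, 3 cuts → 4 fragments:
  1–69 → 69 bp
  70–78 → 9 bp
  79–92 → 14 bp
  93–102 → 10 bp
Sorted largest to smallest: 69, 14, 10, 9 bp.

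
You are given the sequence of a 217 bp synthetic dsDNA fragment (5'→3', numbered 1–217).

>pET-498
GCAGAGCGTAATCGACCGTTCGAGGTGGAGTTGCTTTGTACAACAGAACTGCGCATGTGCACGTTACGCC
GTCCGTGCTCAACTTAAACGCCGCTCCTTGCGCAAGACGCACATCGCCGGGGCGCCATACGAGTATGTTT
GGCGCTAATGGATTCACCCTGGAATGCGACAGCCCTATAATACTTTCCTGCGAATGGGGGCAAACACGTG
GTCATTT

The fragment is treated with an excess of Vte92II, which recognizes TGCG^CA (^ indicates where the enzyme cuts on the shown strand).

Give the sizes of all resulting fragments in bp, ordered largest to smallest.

Vte92II sites (TGCGCA) start at positions 50, 99.
Vte92II cuts after base 4 of each site, so after positions 53, 102.
Linear molecule, 2 cuts → 3 fragments:
  1–53 → 53 bp
  54–102 → 49 bp
  103–217 → 115 bp
Sorted largest to smallest: 115, 53, 49 bp.

115, 53, 49 bp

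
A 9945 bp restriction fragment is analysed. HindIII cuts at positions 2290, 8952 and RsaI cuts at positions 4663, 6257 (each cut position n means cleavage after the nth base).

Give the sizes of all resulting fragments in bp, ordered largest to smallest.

2695, 2373, 2290, 1594, 993 bp

Combined cut positions (sorted): 2290, 4663, 6257, 8952.
Linear molecule, 4 cuts → 5 fragments:
  2290 − 0 = 2290 bp
  4663 − 2290 = 2373 bp
  6257 − 4663 = 1594 bp
  8952 − 6257 = 2695 bp
  9945 − 8952 = 993 bp
Sorted largest to smallest: 2695, 2373, 2290, 1594, 993 bp.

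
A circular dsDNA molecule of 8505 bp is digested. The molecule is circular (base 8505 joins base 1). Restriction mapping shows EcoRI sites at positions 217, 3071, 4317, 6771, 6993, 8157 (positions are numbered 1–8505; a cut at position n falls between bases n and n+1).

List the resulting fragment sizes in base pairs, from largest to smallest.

2854, 2454, 1246, 1164, 565, 222 bp

Circular molecule, 6 cuts → 6 fragments:
  3071 − 217 = 2854 bp
  4317 − 3071 = 1246 bp
  6771 − 4317 = 2454 bp
  6993 − 6771 = 222 bp
  8157 − 6993 = 1164 bp
  wrap: 8505 − 8157 + 217 = 565 bp
Sorted largest to smallest: 2854, 2454, 1246, 1164, 565, 222 bp.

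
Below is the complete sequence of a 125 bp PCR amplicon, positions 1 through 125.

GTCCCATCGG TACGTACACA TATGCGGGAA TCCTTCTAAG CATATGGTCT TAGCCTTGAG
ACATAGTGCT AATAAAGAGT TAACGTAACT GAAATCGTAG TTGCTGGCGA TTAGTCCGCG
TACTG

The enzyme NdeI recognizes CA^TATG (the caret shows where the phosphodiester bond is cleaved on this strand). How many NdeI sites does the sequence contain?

2

CATATG occurs starting at positions 19, 41.
NdeI cuts at 2 sites.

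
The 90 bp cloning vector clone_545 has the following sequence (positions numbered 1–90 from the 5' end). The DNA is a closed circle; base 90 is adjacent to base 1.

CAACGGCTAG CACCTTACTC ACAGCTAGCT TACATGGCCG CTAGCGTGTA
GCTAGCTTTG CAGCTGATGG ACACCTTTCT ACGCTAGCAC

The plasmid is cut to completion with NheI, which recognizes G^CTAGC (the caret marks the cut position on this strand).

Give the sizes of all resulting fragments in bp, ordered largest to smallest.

NheI sites (GCTAGC) start at positions 6, 24, 40, 51, 83.
NheI cuts after the first base of each site, so after positions 6, 24, 40, 51, 83.
Circular molecule, 5 cuts → 5 fragments:
  7–24 → 18 bp
  25–40 → 16 bp
  41–51 → 11 bp
  52–83 → 32 bp
  84–90 then 1–6 → 7 + 6 = 13 bp
Sorted largest to smallest: 32, 18, 16, 13, 11 bp.

32, 18, 16, 13, 11 bp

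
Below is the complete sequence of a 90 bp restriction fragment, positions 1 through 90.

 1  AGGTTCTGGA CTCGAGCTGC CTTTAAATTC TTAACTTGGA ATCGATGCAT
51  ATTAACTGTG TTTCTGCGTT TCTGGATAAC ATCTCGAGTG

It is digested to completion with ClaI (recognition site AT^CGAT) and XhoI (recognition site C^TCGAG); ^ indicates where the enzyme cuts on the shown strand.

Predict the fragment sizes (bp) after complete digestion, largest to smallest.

41, 31, 11, 7 bp

The ClaI site (ATCGAT) starts at position 41.
ClaI cuts after base 2 of each site, so after position 42.
XhoI sites (CTCGAG) start at positions 11, 83.
XhoI cuts after the first base of each site, so after positions 11, 83.
Combined cut positions: 11, 42, 83.
Linear molecule, 3 cuts → 4 fragments:
  1–11 → 11 bp
  12–42 → 31 bp
  43–83 → 41 bp
  84–90 → 7 bp
Sorted largest to smallest: 41, 31, 11, 7 bp.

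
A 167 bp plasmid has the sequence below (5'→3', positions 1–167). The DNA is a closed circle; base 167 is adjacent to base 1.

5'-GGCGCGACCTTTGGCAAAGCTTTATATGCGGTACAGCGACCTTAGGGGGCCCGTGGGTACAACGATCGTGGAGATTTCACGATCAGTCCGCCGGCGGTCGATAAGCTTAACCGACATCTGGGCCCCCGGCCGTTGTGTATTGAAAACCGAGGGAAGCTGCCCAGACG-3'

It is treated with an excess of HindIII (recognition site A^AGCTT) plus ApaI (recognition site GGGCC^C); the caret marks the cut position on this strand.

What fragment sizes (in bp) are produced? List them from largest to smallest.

HindIII sites (AAGCTT) start at positions 17, 103.
HindIII cuts after the first base of each site, so after positions 17, 103.
ApaI sites (GGGCCC) start at positions 47, 120.
ApaI cuts after base 5 of each site (before the last base), so after positions 51, 124.
Combined cut positions: 17, 51, 103, 124.
Circular molecule, 4 cuts → 4 fragments:
  18–51 → 34 bp
  52–103 → 52 bp
  104–124 → 21 bp
  125–167 then 1–17 → 43 + 17 = 60 bp
Sorted largest to smallest: 60, 52, 34, 21 bp.

60, 52, 34, 21 bp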